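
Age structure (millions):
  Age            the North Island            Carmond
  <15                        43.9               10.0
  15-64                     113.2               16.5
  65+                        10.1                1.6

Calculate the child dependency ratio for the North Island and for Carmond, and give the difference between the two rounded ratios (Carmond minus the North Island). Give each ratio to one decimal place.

the North Island: 43.9 / 113.2 × 100 = 38.8
Carmond: 10.0 / 16.5 × 100 = 60.6

the North Island: 38.8
Carmond: 60.6
Difference: +21.8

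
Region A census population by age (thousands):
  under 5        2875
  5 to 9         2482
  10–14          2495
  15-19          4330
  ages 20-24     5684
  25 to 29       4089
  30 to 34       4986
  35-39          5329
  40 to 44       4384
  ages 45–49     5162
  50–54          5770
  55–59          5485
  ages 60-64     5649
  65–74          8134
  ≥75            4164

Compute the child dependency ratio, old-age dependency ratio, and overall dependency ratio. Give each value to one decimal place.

0–14: 2875 + 2482 + 2495 = 7852
15–64: 4330 + 5684 + 4089 + 4986 + 5329 + 4384 + 5162 + 5770 + 5485 + 5649 = 50868
65+: 8134 + 4164 = 12298
Youth dependency ratio = 7852 / 50868 × 100 = 15.4
Old-age dependency ratio = 12298 / 50868 × 100 = 24.2
Total dependency ratio = (7852 + 12298) / 50868 × 100 = 20150 / 50868 × 100 = 39.6

Youth dependency ratio: 15.4
Old-age dependency ratio: 24.2
Total dependency ratio: 39.6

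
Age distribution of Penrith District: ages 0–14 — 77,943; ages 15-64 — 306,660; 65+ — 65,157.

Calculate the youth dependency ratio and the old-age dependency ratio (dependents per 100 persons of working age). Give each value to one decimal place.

Youth dependency ratio = 77,943 / 306,660 × 100 = 25.4
Old-age dependency ratio = 65,157 / 306,660 × 100 = 21.2

Youth dependency ratio: 25.4
Old-age dependency ratio: 21.2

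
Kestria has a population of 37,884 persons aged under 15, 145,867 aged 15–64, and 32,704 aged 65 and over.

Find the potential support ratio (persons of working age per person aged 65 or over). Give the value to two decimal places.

Potential support ratio = 145,867 / 32,704 = 4.46

Potential support ratio: 4.46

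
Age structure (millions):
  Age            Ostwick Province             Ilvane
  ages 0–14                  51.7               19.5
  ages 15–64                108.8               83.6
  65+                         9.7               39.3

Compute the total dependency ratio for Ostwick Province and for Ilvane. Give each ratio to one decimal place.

Ostwick Province: (51.7 + 9.7) / 108.8 × 100 = 61.4 / 108.8 × 100 = 56.4
Ilvane: (19.5 + 39.3) / 83.6 × 100 = 58.8 / 83.6 × 100 = 70.3

Ostwick Province: 56.4
Ilvane: 70.3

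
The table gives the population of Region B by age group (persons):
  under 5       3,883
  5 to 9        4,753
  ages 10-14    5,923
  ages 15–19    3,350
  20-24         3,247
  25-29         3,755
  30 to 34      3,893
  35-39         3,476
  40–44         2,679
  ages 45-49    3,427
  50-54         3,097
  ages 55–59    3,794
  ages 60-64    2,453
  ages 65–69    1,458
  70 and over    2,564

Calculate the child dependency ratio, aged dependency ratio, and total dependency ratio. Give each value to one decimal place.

0–14: 3,883 + 4,753 + 5,923 = 14,559
15–64: 3,350 + 3,247 + 3,755 + 3,893 + 3,476 + 2,679 + 3,427 + 3,097 + 3,794 + 2,453 = 33,171
65+: 1,458 + 2,564 = 4,022
Youth dependency ratio = 14,559 / 33,171 × 100 = 43.9
Old-age dependency ratio = 4,022 / 33,171 × 100 = 12.1
Total dependency ratio = (14,559 + 4,022) / 33,171 × 100 = 18,581 / 33,171 × 100 = 56.0

Youth dependency ratio: 43.9
Old-age dependency ratio: 12.1
Total dependency ratio: 56.0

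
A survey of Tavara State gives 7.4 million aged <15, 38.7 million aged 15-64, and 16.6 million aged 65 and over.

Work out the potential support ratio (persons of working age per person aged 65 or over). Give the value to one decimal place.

Potential support ratio = 38.7 / 16.6 = 2.3

Potential support ratio: 2.3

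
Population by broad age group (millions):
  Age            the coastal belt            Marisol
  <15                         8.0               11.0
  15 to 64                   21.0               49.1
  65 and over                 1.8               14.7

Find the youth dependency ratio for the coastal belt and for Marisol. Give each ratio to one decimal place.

the coastal belt: 38.1
Marisol: 22.4

the coastal belt: 8.0 / 21.0 × 100 = 38.1
Marisol: 11.0 / 49.1 × 100 = 22.4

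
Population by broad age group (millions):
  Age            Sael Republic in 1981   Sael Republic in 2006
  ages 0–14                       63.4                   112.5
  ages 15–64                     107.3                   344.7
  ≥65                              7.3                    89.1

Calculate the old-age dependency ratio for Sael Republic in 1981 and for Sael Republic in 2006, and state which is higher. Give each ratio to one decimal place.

Sael Republic in 1981: 6.8
Sael Republic in 2006: 25.8
Higher: Sael Republic in 2006

Sael Republic in 1981: 7.3 / 107.3 × 100 = 6.8
Sael Republic in 2006: 89.1 / 344.7 × 100 = 25.8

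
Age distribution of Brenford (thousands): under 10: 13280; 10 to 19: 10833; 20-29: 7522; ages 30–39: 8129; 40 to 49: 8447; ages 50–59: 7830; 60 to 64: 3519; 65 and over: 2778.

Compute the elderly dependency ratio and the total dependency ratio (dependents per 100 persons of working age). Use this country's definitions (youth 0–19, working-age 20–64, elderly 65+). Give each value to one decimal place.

Old-age dependency ratio: 7.8
Total dependency ratio: 75.9

0–19: 13280 + 10833 = 24113
20–64: 7522 + 8129 + 8447 + 7830 + 3519 = 35447
65+: 2778
Old-age dependency ratio = 2778 / 35447 × 100 = 7.8
Total dependency ratio = (24113 + 2778) / 35447 × 100 = 26891 / 35447 × 100 = 75.9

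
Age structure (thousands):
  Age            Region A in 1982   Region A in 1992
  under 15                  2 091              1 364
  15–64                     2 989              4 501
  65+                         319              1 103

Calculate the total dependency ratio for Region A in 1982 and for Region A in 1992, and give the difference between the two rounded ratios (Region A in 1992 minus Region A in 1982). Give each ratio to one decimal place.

Region A in 1982: (2 091 + 319) / 2 989 × 100 = 2 410 / 2 989 × 100 = 80.6
Region A in 1992: (1 364 + 1 103) / 4 501 × 100 = 2 467 / 4 501 × 100 = 54.8

Region A in 1982: 80.6
Region A in 1992: 54.8
Difference: -25.8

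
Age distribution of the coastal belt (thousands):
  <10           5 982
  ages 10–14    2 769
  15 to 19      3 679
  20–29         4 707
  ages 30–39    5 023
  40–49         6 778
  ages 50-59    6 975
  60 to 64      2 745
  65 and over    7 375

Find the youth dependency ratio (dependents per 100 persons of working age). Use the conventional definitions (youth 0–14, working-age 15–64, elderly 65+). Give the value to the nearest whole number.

Youth dependency ratio: 29

0–14: 5 982 + 2 769 = 8 751
15–64: 3 679 + 4 707 + 5 023 + 6 778 + 6 975 + 2 745 = 29 907
65+: 7 375
Youth dependency ratio = 8 751 / 29 907 × 100 = 29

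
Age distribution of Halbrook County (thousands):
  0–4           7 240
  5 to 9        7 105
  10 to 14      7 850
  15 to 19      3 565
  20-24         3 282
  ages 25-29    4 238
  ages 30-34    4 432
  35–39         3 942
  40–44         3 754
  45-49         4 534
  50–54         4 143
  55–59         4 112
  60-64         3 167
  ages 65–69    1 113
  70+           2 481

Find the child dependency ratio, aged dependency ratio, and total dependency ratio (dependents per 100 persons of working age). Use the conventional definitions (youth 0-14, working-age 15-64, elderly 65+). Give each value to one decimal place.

0–14: 7 240 + 7 105 + 7 850 = 22 195
15–64: 3 565 + 3 282 + 4 238 + 4 432 + 3 942 + 3 754 + 4 534 + 4 143 + 4 112 + 3 167 = 39 169
65+: 1 113 + 2 481 = 3 594
Youth dependency ratio = 22 195 / 39 169 × 100 = 56.7
Old-age dependency ratio = 3 594 / 39 169 × 100 = 9.2
Total dependency ratio = (22 195 + 3 594) / 39 169 × 100 = 25 789 / 39 169 × 100 = 65.8

Youth dependency ratio: 56.7
Old-age dependency ratio: 9.2
Total dependency ratio: 65.8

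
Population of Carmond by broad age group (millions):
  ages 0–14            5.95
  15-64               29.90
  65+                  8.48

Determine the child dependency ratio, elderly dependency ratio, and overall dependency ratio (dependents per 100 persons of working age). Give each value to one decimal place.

Youth dependency ratio: 19.9
Old-age dependency ratio: 28.4
Total dependency ratio: 48.3

Youth dependency ratio = 5.95 / 29.90 × 100 = 19.9
Old-age dependency ratio = 8.48 / 29.90 × 100 = 28.4
Total dependency ratio = (5.95 + 8.48) / 29.90 × 100 = 14.43 / 29.90 × 100 = 48.3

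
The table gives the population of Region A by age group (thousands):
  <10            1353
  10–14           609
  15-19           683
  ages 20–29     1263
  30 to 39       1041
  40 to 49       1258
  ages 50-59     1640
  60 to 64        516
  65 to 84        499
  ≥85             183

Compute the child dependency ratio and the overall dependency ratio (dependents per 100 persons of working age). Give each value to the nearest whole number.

0–14: 1353 + 609 = 1962
15–64: 683 + 1263 + 1041 + 1258 + 1640 + 516 = 6401
65+: 499 + 183 = 682
Youth dependency ratio = 1962 / 6401 × 100 = 31
Total dependency ratio = (1962 + 682) / 6401 × 100 = 2644 / 6401 × 100 = 41

Youth dependency ratio: 31
Total dependency ratio: 41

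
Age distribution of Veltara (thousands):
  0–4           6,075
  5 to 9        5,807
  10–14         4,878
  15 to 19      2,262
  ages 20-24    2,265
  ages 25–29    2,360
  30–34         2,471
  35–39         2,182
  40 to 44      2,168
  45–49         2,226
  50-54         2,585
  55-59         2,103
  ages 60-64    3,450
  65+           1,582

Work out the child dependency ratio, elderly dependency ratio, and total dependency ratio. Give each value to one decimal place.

0–14: 6,075 + 5,807 + 4,878 = 16,760
15–64: 2,262 + 2,265 + 2,360 + 2,471 + 2,182 + 2,168 + 2,226 + 2,585 + 2,103 + 3,450 = 24,072
65+: 1,582
Youth dependency ratio = 16,760 / 24,072 × 100 = 69.6
Old-age dependency ratio = 1,582 / 24,072 × 100 = 6.6
Total dependency ratio = (16,760 + 1,582) / 24,072 × 100 = 18,342 / 24,072 × 100 = 76.2

Youth dependency ratio: 69.6
Old-age dependency ratio: 6.6
Total dependency ratio: 76.2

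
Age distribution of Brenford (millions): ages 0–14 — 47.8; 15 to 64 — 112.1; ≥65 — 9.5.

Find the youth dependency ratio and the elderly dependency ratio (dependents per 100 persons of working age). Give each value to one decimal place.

Youth dependency ratio: 42.6
Old-age dependency ratio: 8.5

Youth dependency ratio = 47.8 / 112.1 × 100 = 42.6
Old-age dependency ratio = 9.5 / 112.1 × 100 = 8.5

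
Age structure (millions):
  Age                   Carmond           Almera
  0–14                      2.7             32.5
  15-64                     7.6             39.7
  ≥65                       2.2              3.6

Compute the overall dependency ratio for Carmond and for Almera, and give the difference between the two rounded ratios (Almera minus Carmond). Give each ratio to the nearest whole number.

Carmond: (2.7 + 2.2) / 7.6 × 100 = 4.9 / 7.6 × 100 = 64
Almera: (32.5 + 3.6) / 39.7 × 100 = 36.1 / 39.7 × 100 = 91

Carmond: 64
Almera: 91
Difference: +27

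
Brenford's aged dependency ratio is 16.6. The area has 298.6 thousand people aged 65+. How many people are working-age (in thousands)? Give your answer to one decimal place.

Old-age dependency ratio = elderly / working-age × 100
16.6 = 298.6 / W × 100
⇒ 1 798.8

Working-age: 1 798.8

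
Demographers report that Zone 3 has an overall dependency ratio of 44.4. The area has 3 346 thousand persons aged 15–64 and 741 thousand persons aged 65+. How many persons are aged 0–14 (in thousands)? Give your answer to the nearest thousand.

Total dependency ratio = (youth + elderly) / working-age × 100
44.4 = (Y + 741) / 3 346 × 100
⇒ 745

Aged 0–14: 745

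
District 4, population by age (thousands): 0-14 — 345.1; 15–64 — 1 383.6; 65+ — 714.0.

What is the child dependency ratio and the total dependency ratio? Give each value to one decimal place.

Youth dependency ratio: 24.9
Total dependency ratio: 76.5

Youth dependency ratio = 345.1 / 1 383.6 × 100 = 24.9
Total dependency ratio = (345.1 + 714.0) / 1 383.6 × 100 = 1 059.1 / 1 383.6 × 100 = 76.5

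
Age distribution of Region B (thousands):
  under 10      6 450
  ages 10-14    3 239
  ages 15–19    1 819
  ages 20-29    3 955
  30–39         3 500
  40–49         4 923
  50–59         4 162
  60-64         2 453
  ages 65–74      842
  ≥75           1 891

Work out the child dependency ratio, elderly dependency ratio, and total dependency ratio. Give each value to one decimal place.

0–14: 6 450 + 3 239 = 9 689
15–64: 1 819 + 3 955 + 3 500 + 4 923 + 4 162 + 2 453 = 20 812
65+: 842 + 1 891 = 2 733
Youth dependency ratio = 9 689 / 20 812 × 100 = 46.6
Old-age dependency ratio = 2 733 / 20 812 × 100 = 13.1
Total dependency ratio = (9 689 + 2 733) / 20 812 × 100 = 12 422 / 20 812 × 100 = 59.7

Youth dependency ratio: 46.6
Old-age dependency ratio: 13.1
Total dependency ratio: 59.7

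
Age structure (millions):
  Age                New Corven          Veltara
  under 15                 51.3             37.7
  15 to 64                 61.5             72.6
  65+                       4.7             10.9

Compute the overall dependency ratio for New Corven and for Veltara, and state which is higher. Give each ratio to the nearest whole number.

New Corven: (51.3 + 4.7) / 61.5 × 100 = 56.0 / 61.5 × 100 = 91
Veltara: (37.7 + 10.9) / 72.6 × 100 = 48.6 / 72.6 × 100 = 67

New Corven: 91
Veltara: 67
Higher: New Corven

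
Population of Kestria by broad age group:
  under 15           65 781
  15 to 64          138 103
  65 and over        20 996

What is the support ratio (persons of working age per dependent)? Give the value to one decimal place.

Support ratio = 138 103 / (65 781 + 20 996) = 138 103 / 86 777 = 1.6

Support ratio: 1.6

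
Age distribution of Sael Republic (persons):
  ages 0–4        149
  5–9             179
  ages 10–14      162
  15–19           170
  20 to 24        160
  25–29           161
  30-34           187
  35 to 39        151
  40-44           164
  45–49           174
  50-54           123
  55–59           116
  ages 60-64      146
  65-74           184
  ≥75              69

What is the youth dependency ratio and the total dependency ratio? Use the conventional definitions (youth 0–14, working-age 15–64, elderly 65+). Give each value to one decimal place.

0–14: 149 + 179 + 162 = 490
15–64: 170 + 160 + 161 + 187 + 151 + 164 + 174 + 123 + 116 + 146 = 1,552
65+: 184 + 69 = 253
Youth dependency ratio = 490 / 1,552 × 100 = 31.6
Total dependency ratio = (490 + 253) / 1,552 × 100 = 743 / 1,552 × 100 = 47.9

Youth dependency ratio: 31.6
Total dependency ratio: 47.9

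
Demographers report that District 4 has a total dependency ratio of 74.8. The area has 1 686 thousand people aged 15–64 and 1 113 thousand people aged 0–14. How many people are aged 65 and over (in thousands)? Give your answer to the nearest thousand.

Total dependency ratio = (youth + elderly) / working-age × 100
74.8 = (1 113 + E) / 1 686 × 100
⇒ 148

Aged 65 and over: 148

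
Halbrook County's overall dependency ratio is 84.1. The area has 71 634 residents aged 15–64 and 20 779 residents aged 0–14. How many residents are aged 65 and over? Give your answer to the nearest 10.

Aged 65 and over: 39 470

Total dependency ratio = (youth + elderly) / working-age × 100
84.1 = (20 779 + E) / 71 634 × 100
⇒ 39 470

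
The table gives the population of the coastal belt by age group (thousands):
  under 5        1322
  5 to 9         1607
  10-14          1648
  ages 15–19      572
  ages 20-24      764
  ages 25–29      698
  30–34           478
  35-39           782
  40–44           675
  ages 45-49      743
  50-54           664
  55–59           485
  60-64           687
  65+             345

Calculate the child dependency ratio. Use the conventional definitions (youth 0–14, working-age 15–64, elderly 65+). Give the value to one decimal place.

0–14: 1322 + 1607 + 1648 = 4577
15–64: 572 + 764 + 698 + 478 + 782 + 675 + 743 + 664 + 485 + 687 = 6548
65+: 345
Youth dependency ratio = 4577 / 6548 × 100 = 69.9

Youth dependency ratio: 69.9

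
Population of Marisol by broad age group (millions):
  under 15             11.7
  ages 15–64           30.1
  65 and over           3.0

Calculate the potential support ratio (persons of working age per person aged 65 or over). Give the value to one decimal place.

Potential support ratio: 10.0

Potential support ratio = 30.1 / 3.0 = 10.0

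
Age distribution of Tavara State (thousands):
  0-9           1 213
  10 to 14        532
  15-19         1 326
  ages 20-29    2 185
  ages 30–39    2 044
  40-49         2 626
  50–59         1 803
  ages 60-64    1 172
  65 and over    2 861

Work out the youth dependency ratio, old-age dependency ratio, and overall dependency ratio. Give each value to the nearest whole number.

0–14: 1 213 + 532 = 1 745
15–64: 1 326 + 2 185 + 2 044 + 2 626 + 1 803 + 1 172 = 11 156
65+: 2 861
Youth dependency ratio = 1 745 / 11 156 × 100 = 16
Old-age dependency ratio = 2 861 / 11 156 × 100 = 26
Total dependency ratio = (1 745 + 2 861) / 11 156 × 100 = 4 606 / 11 156 × 100 = 41

Youth dependency ratio: 16
Old-age dependency ratio: 26
Total dependency ratio: 41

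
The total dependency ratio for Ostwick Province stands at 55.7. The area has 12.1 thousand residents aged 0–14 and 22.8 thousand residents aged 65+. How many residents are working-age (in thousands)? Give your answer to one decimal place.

Working-age: 62.7

Total dependency ratio = (youth + elderly) / working-age × 100
55.7 = (12.1 + 22.8) / W × 100
⇒ 62.7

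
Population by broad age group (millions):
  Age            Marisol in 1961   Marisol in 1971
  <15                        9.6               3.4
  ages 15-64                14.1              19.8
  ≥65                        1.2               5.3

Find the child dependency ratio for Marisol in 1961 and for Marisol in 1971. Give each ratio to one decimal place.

Marisol in 1961: 68.1
Marisol in 1971: 17.2

Marisol in 1961: 9.6 / 14.1 × 100 = 68.1
Marisol in 1971: 3.4 / 19.8 × 100 = 17.2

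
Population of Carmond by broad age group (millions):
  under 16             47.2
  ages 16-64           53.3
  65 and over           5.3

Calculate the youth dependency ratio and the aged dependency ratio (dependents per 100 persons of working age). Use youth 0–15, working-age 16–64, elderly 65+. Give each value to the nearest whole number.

Youth dependency ratio = 47.2 / 53.3 × 100 = 89
Old-age dependency ratio = 5.3 / 53.3 × 100 = 10

Youth dependency ratio: 89
Old-age dependency ratio: 10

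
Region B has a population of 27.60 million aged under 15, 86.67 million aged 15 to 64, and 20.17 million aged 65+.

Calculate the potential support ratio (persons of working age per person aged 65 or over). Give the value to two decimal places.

Potential support ratio = 86.67 / 20.17 = 4.30

Potential support ratio: 4.30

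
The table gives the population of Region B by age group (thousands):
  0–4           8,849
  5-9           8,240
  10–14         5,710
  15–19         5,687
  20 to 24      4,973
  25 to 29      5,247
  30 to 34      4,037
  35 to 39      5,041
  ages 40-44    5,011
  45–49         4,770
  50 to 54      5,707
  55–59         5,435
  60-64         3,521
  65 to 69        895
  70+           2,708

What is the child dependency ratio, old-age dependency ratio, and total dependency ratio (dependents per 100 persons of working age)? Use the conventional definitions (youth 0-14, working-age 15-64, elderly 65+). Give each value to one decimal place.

0–14: 8,849 + 8,240 + 5,710 = 22,799
15–64: 5,687 + 4,973 + 5,247 + 4,037 + 5,041 + 5,011 + 4,770 + 5,707 + 5,435 + 3,521 = 49,429
65+: 895 + 2,708 = 3,603
Youth dependency ratio = 22,799 / 49,429 × 100 = 46.1
Old-age dependency ratio = 3,603 / 49,429 × 100 = 7.3
Total dependency ratio = (22,799 + 3,603) / 49,429 × 100 = 26,402 / 49,429 × 100 = 53.4

Youth dependency ratio: 46.1
Old-age dependency ratio: 7.3
Total dependency ratio: 53.4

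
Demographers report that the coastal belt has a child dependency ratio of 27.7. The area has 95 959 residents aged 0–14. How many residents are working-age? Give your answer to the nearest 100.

Working-age: 346 400

Youth dependency ratio = youth / working-age × 100
27.7 = 95 959 / W × 100
⇒ 346 400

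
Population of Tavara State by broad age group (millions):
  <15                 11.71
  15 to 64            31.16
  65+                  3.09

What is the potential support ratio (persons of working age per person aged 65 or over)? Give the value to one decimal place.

Potential support ratio = 31.16 / 3.09 = 10.1

Potential support ratio: 10.1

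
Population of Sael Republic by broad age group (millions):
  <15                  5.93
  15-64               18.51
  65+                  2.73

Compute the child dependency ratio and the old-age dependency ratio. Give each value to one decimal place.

Youth dependency ratio: 32.0
Old-age dependency ratio: 14.7

Youth dependency ratio = 5.93 / 18.51 × 100 = 32.0
Old-age dependency ratio = 2.73 / 18.51 × 100 = 14.7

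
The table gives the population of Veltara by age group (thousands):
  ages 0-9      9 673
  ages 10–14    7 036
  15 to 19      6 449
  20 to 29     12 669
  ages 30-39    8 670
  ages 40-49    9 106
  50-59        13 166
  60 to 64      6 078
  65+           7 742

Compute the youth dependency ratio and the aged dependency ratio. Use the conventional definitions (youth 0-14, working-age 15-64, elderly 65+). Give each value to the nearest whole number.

0–14: 9 673 + 7 036 = 16 709
15–64: 6 449 + 12 669 + 8 670 + 9 106 + 13 166 + 6 078 = 56 138
65+: 7 742
Youth dependency ratio = 16 709 / 56 138 × 100 = 30
Old-age dependency ratio = 7 742 / 56 138 × 100 = 14

Youth dependency ratio: 30
Old-age dependency ratio: 14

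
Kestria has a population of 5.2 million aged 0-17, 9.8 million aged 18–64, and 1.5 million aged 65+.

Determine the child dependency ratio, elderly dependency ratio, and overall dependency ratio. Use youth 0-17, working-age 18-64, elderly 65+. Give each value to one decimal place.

Youth dependency ratio = 5.2 / 9.8 × 100 = 53.1
Old-age dependency ratio = 1.5 / 9.8 × 100 = 15.3
Total dependency ratio = (5.2 + 1.5) / 9.8 × 100 = 6.7 / 9.8 × 100 = 68.4

Youth dependency ratio: 53.1
Old-age dependency ratio: 15.3
Total dependency ratio: 68.4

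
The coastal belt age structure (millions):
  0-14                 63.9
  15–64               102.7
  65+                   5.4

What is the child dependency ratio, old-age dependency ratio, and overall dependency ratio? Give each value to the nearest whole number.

Youth dependency ratio = 63.9 / 102.7 × 100 = 62
Old-age dependency ratio = 5.4 / 102.7 × 100 = 5
Total dependency ratio = (63.9 + 5.4) / 102.7 × 100 = 69.3 / 102.7 × 100 = 67

Youth dependency ratio: 62
Old-age dependency ratio: 5
Total dependency ratio: 67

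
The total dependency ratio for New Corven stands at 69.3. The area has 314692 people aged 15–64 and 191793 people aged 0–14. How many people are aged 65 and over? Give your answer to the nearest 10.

Aged 65 and over: 26290

Total dependency ratio = (youth + elderly) / working-age × 100
69.3 = (191793 + E) / 314692 × 100
⇒ 26290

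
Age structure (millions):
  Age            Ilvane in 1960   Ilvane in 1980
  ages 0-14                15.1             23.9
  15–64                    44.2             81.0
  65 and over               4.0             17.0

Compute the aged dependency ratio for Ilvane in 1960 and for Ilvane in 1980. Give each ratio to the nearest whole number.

Ilvane in 1960: 4.0 / 44.2 × 100 = 9
Ilvane in 1980: 17.0 / 81.0 × 100 = 21

Ilvane in 1960: 9
Ilvane in 1980: 21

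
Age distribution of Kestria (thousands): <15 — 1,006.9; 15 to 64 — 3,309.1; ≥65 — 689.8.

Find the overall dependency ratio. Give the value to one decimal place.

Total dependency ratio: 51.3

Total dependency ratio = (1,006.9 + 689.8) / 3,309.1 × 100 = 1,696.7 / 3,309.1 × 100 = 51.3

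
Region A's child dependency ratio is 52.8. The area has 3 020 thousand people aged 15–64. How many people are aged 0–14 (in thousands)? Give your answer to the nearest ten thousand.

Youth dependency ratio = youth / working-age × 100
52.8 = Y / 3 020 × 100
⇒ 1 590

Aged 0–14: 1 590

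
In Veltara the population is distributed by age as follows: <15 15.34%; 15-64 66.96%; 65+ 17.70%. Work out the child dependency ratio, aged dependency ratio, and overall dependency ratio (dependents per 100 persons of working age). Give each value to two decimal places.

Youth dependency ratio = 15.34 / 66.96 × 100 = 22.91
Old-age dependency ratio = 17.70 / 66.96 × 100 = 26.43
Total dependency ratio = (15.34 + 17.70) / 66.96 × 100 = 33.04 / 66.96 × 100 = 49.34

Youth dependency ratio: 22.91
Old-age dependency ratio: 26.43
Total dependency ratio: 49.34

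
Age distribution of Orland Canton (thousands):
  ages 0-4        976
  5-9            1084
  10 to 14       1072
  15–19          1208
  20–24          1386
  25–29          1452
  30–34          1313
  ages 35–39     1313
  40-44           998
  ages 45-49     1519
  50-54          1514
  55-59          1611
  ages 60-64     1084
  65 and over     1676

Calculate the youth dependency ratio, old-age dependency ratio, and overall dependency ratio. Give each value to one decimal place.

Youth dependency ratio: 23.4
Old-age dependency ratio: 12.5
Total dependency ratio: 35.9

0–14: 976 + 1084 + 1072 = 3132
15–64: 1208 + 1386 + 1452 + 1313 + 1313 + 998 + 1519 + 1514 + 1611 + 1084 = 13398
65+: 1676
Youth dependency ratio = 3132 / 13398 × 100 = 23.4
Old-age dependency ratio = 1676 / 13398 × 100 = 12.5
Total dependency ratio = (3132 + 1676) / 13398 × 100 = 4808 / 13398 × 100 = 35.9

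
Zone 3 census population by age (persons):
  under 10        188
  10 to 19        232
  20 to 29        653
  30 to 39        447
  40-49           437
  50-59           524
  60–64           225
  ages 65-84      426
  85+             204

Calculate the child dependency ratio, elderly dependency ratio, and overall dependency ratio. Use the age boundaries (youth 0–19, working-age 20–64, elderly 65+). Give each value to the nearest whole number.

0–19: 188 + 232 = 420
20–64: 653 + 447 + 437 + 524 + 225 = 2,286
65+: 426 + 204 = 630
Youth dependency ratio = 420 / 2,286 × 100 = 18
Old-age dependency ratio = 630 / 2,286 × 100 = 28
Total dependency ratio = (420 + 630) / 2,286 × 100 = 1,050 / 2,286 × 100 = 46

Youth dependency ratio: 18
Old-age dependency ratio: 28
Total dependency ratio: 46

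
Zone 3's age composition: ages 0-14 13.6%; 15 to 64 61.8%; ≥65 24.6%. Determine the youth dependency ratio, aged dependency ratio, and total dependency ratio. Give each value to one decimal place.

Youth dependency ratio = 13.6 / 61.8 × 100 = 22.0
Old-age dependency ratio = 24.6 / 61.8 × 100 = 39.8
Total dependency ratio = (13.6 + 24.6) / 61.8 × 100 = 38.2 / 61.8 × 100 = 61.8

Youth dependency ratio: 22.0
Old-age dependency ratio: 39.8
Total dependency ratio: 61.8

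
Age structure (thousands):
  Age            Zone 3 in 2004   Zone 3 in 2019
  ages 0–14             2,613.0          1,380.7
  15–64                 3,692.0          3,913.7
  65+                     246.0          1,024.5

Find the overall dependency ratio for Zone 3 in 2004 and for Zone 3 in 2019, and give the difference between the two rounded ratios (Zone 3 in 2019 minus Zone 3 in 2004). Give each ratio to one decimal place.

Zone 3 in 2004: (2,613.0 + 246.0) / 3,692.0 × 100 = 2,859.0 / 3,692.0 × 100 = 77.4
Zone 3 in 2019: (1,380.7 + 1,024.5) / 3,913.7 × 100 = 2,405.2 / 3,913.7 × 100 = 61.5

Zone 3 in 2004: 77.4
Zone 3 in 2019: 61.5
Difference: -15.9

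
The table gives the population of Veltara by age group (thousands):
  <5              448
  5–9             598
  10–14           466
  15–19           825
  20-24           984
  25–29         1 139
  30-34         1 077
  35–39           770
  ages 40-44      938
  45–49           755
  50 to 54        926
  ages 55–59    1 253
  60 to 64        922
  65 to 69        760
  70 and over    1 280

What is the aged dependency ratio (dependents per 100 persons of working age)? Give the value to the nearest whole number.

Old-age dependency ratio: 21

0–14: 448 + 598 + 466 = 1 512
15–64: 825 + 984 + 1 139 + 1 077 + 770 + 938 + 755 + 926 + 1 253 + 922 = 9 589
65+: 760 + 1 280 = 2 040
Old-age dependency ratio = 2 040 / 9 589 × 100 = 21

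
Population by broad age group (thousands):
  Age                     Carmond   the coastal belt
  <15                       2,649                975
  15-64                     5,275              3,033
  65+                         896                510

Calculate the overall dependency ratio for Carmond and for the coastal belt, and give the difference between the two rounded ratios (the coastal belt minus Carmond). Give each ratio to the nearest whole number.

Carmond: 67
the coastal belt: 49
Difference: -18

Carmond: (2,649 + 896) / 5,275 × 100 = 3,545 / 5,275 × 100 = 67
the coastal belt: (975 + 510) / 3,033 × 100 = 1,485 / 3,033 × 100 = 49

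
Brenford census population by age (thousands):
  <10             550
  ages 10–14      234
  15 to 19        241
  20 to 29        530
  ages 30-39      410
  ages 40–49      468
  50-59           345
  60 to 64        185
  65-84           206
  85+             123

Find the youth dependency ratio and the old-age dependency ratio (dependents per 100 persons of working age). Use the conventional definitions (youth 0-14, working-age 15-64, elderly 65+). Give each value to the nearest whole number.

Youth dependency ratio: 36
Old-age dependency ratio: 15

0–14: 550 + 234 = 784
15–64: 241 + 530 + 410 + 468 + 345 + 185 = 2 179
65+: 206 + 123 = 329
Youth dependency ratio = 784 / 2 179 × 100 = 36
Old-age dependency ratio = 329 / 2 179 × 100 = 15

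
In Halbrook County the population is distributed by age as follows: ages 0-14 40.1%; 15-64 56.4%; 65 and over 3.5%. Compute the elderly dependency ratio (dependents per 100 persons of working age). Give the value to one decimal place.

Old-age dependency ratio = 3.5 / 56.4 × 100 = 6.2

Old-age dependency ratio: 6.2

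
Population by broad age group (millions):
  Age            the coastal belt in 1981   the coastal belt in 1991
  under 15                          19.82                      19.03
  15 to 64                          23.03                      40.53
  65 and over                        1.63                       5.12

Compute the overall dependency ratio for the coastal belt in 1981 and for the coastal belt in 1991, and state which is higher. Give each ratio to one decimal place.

the coastal belt in 1981: 93.1
the coastal belt in 1991: 59.6
Higher: the coastal belt in 1981

the coastal belt in 1981: (19.82 + 1.63) / 23.03 × 100 = 21.45 / 23.03 × 100 = 93.1
the coastal belt in 1991: (19.03 + 5.12) / 40.53 × 100 = 24.15 / 40.53 × 100 = 59.6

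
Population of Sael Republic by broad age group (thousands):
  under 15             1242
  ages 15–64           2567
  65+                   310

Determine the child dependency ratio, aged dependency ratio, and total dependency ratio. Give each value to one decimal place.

Youth dependency ratio: 48.4
Old-age dependency ratio: 12.1
Total dependency ratio: 60.5

Youth dependency ratio = 1242 / 2567 × 100 = 48.4
Old-age dependency ratio = 310 / 2567 × 100 = 12.1
Total dependency ratio = (1242 + 310) / 2567 × 100 = 1552 / 2567 × 100 = 60.5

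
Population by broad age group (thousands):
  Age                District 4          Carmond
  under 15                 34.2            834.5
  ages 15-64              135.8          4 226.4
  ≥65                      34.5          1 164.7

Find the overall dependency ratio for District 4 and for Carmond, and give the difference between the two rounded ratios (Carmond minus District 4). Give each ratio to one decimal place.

District 4: 50.6
Carmond: 47.3
Difference: -3.3

District 4: (34.2 + 34.5) / 135.8 × 100 = 68.7 / 135.8 × 100 = 50.6
Carmond: (834.5 + 1 164.7) / 4 226.4 × 100 = 1 999.2 / 4 226.4 × 100 = 47.3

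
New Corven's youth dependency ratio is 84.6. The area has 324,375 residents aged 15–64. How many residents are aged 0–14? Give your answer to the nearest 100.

Aged 0–14: 274,400

Youth dependency ratio = youth / working-age × 100
84.6 = Y / 324,375 × 100
⇒ 274,400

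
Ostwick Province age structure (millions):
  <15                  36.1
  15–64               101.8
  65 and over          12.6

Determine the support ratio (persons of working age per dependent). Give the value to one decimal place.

Support ratio = 101.8 / (36.1 + 12.6) = 101.8 / 48.7 = 2.1

Support ratio: 2.1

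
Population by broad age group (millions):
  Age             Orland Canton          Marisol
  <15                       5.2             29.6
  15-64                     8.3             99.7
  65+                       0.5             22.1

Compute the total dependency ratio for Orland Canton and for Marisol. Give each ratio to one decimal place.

Orland Canton: 68.7
Marisol: 51.9

Orland Canton: (5.2 + 0.5) / 8.3 × 100 = 5.7 / 8.3 × 100 = 68.7
Marisol: (29.6 + 22.1) / 99.7 × 100 = 51.7 / 99.7 × 100 = 51.9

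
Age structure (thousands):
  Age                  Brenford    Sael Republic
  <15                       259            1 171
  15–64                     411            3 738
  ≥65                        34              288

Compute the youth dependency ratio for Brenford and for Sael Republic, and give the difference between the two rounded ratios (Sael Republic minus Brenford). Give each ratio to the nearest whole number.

Brenford: 259 / 411 × 100 = 63
Sael Republic: 1 171 / 3 738 × 100 = 31

Brenford: 63
Sael Republic: 31
Difference: -32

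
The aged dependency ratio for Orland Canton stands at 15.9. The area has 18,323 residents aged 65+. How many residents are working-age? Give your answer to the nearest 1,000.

Old-age dependency ratio = elderly / working-age × 100
15.9 = 18,323 / W × 100
⇒ 115,000

Working-age: 115,000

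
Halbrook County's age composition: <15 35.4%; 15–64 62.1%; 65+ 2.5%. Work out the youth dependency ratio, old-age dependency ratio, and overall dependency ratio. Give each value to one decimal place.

Youth dependency ratio = 35.4 / 62.1 × 100 = 57.0
Old-age dependency ratio = 2.5 / 62.1 × 100 = 4.0
Total dependency ratio = (35.4 + 2.5) / 62.1 × 100 = 37.9 / 62.1 × 100 = 61.0

Youth dependency ratio: 57.0
Old-age dependency ratio: 4.0
Total dependency ratio: 61.0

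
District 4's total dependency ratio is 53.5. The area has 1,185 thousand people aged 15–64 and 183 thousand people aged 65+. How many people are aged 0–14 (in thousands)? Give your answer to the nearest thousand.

Aged 0–14: 451

Total dependency ratio = (youth + elderly) / working-age × 100
53.5 = (Y + 183) / 1,185 × 100
⇒ 451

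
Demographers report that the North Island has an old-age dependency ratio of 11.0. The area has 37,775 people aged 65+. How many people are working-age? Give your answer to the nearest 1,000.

Old-age dependency ratio = elderly / working-age × 100
11.0 = 37,775 / W × 100
⇒ 343,000

Working-age: 343,000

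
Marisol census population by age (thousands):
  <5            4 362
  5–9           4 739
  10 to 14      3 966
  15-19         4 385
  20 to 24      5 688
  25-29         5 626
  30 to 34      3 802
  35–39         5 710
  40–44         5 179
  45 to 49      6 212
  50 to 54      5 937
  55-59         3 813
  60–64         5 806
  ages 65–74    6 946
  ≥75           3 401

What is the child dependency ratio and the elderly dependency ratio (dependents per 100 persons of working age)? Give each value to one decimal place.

Youth dependency ratio: 25.1
Old-age dependency ratio: 19.8

0–14: 4 362 + 4 739 + 3 966 = 13 067
15–64: 4 385 + 5 688 + 5 626 + 3 802 + 5 710 + 5 179 + 6 212 + 5 937 + 3 813 + 5 806 = 52 158
65+: 6 946 + 3 401 = 10 347
Youth dependency ratio = 13 067 / 52 158 × 100 = 25.1
Old-age dependency ratio = 10 347 / 52 158 × 100 = 19.8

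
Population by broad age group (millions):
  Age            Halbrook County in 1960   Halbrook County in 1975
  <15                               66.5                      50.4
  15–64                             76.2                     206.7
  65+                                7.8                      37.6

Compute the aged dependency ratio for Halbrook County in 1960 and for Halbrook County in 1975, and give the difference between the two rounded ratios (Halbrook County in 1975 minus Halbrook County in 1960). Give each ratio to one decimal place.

Halbrook County in 1960: 7.8 / 76.2 × 100 = 10.2
Halbrook County in 1975: 37.6 / 206.7 × 100 = 18.2

Halbrook County in 1960: 10.2
Halbrook County in 1975: 18.2
Difference: +8.0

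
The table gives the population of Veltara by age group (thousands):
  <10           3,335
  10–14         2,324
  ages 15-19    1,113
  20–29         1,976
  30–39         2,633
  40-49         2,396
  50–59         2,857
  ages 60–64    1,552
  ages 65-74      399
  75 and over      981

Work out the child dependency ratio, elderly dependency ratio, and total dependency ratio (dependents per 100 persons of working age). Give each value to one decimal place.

Youth dependency ratio: 45.2
Old-age dependency ratio: 11.0
Total dependency ratio: 56.2

0–14: 3,335 + 2,324 = 5,659
15–64: 1,113 + 1,976 + 2,633 + 2,396 + 2,857 + 1,552 = 12,527
65+: 399 + 981 = 1,380
Youth dependency ratio = 5,659 / 12,527 × 100 = 45.2
Old-age dependency ratio = 1,380 / 12,527 × 100 = 11.0
Total dependency ratio = (5,659 + 1,380) / 12,527 × 100 = 7,039 / 12,527 × 100 = 56.2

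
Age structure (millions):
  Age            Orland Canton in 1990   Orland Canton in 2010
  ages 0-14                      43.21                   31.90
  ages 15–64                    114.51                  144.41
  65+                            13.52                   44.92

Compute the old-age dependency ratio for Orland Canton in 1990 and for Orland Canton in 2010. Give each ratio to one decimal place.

Orland Canton in 1990: 13.52 / 114.51 × 100 = 11.8
Orland Canton in 2010: 44.92 / 144.41 × 100 = 31.1

Orland Canton in 1990: 11.8
Orland Canton in 2010: 31.1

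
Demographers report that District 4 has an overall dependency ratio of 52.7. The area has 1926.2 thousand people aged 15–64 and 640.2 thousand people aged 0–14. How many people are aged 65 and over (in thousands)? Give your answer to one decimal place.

Total dependency ratio = (youth + elderly) / working-age × 100
52.7 = (640.2 + E) / 1926.2 × 100
⇒ 374.9

Aged 65 and over: 374.9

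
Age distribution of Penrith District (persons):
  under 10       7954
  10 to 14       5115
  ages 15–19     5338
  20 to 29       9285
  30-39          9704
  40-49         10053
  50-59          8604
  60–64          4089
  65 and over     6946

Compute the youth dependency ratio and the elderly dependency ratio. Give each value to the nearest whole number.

Youth dependency ratio: 28
Old-age dependency ratio: 15

0–14: 7954 + 5115 = 13069
15–64: 5338 + 9285 + 9704 + 10053 + 8604 + 4089 = 47073
65+: 6946
Youth dependency ratio = 13069 / 47073 × 100 = 28
Old-age dependency ratio = 6946 / 47073 × 100 = 15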